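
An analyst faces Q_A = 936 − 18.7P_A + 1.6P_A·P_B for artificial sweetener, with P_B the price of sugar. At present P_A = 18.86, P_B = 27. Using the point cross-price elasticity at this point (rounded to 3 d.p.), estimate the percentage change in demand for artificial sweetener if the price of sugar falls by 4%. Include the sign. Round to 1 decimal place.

At P_A = 18.86, P_B = 27: Q_A = 1398.07.
∂Q_A/∂P_B = 1.6P_A = 30.1760.
ε = (∂Q_A/∂P_B)(P_B/Q_A) = 30.1760 × 27/1398.07 ≈ 0.583.
%ΔQ_A ≈ ε × %ΔP_B = 0.583 × (-4%) = -2.3%.

-2.3%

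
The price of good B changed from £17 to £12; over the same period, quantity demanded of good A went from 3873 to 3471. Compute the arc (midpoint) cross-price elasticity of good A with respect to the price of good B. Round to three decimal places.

0.317

ΔQ_A = 3471 − 3873 = -402; ΔP_B = 12 − 17 = -5.
Midpoints: Q̄_A = 3672.0, P̄_B = 14.50.
ε = (ΔQ_A/Q̄_A)/(ΔP_B/P̄_B) = (-402/3672.0)/(-5/14.50) ≈ 0.317.
ε > 0: good A and good B are substitutes.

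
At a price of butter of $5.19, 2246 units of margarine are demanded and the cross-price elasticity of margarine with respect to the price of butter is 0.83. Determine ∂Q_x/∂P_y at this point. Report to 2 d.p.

ε = (∂Q_x/∂P_y)·(P_y/Q_x) ⇒ ∂Q_x/∂P_y = ε·Q_x/P_y = 0.83 × 2246/5.19 ≈ 359.19.

359.19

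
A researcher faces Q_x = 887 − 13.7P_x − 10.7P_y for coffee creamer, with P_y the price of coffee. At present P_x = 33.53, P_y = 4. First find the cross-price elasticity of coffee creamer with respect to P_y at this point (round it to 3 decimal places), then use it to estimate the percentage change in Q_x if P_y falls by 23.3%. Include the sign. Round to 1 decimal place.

At P_x = 33.53, P_y = 4: Q_x = 384.839.
∂Q_x/∂P_y = -10.7.
ε = (∂Q_x/∂P_y)(P_y/Q_x) = -10.7000 × 4/384.839 ≈ -0.111.
%ΔQ_x ≈ ε × %ΔP_y = -0.111 × (-23.3%) = 2.6%.

2.6%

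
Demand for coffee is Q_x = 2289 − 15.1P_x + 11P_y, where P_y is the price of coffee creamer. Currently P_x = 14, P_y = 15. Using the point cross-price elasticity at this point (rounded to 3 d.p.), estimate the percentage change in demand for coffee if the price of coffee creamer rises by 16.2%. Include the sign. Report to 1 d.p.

At P_x = 14, P_y = 15: Q_x = 2242.6.
∂Q_x/∂P_y = 11.
ε = (∂Q_x/∂P_y)(P_y/Q_x) = 11.0000 × 15/2242.6 ≈ 0.074.
%ΔQ_x ≈ ε × %ΔP_y = 0.074 × (16.2%) = 1.2%.

1.2%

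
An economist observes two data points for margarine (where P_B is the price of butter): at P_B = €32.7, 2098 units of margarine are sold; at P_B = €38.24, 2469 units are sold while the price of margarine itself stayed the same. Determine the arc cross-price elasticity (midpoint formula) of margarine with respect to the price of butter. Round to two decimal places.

ΔQ_A = 2469 − 2098 = 371; ΔP_B = 38.24 − 32.7 = 5.54.
Midpoints: Q̄_A = 2283.5, P̄_B = 35.47.
ε = (ΔQ_A/Q̄_A)/(ΔP_B/P̄_B) = (371/2283.5)/(5.54/35.47) ≈ 1.04.

1.04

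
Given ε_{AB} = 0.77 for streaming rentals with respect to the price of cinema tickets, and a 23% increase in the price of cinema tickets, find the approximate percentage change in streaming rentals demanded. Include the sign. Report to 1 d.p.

17.7%

%ΔQ ≈ ε × %ΔP of cinema tickets = 0.77 × (23%) = 17.7%.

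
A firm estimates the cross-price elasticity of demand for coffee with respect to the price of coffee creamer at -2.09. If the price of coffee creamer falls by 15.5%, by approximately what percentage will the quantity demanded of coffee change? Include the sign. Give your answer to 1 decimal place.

%ΔQ ≈ ε × %ΔP of coffee creamer = -2.09 × (-15.5%) = 32.4%.
Demand for coffee rises by about 32.4%.

32.4%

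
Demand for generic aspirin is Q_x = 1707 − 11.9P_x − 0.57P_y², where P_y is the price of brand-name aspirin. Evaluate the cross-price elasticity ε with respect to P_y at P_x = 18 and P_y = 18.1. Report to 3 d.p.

At P_x = 18 and P_y = 18.1: Q_x = 1306.062.
∂Q_x/∂P_y = -1.14P_y = -1.14(18.1) = -20.6340.
ε = (∂Q_x/∂P_y)(P_y/Q_x) = -20.6340 × (18.1/1306.062) ≈ -0.286.

-0.286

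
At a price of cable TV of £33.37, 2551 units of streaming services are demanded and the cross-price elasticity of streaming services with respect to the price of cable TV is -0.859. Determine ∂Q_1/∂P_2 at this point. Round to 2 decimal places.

-65.67

ε = (∂Q_1/∂P_2)·(P_2/Q_1) ⇒ ∂Q_1/∂P_2 = ε·Q_1/P_2 = -0.859 × 2551/33.37 ≈ -65.67.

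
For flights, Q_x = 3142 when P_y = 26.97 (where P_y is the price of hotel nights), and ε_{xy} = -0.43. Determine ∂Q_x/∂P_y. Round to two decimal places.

-50.09

ε = (∂Q_x/∂P_y)·(P_y/Q_x) ⇒ ∂Q_x/∂P_y = ε·Q_x/P_y = -0.43 × 3142/26.97 ≈ -50.09.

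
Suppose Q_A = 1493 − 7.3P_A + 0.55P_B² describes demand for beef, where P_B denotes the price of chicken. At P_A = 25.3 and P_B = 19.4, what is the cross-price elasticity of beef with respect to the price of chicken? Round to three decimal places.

At P_A = 25.3 and P_B = 19.4: Q_A = 1515.308.
∂Q_A/∂P_B = 1.1P_B = 1.1(19.4) = 21.3400.
ε = (∂Q_A/∂P_B)(P_B/Q_A) = 21.3400 × (19.4/1515.308) ≈ 0.273.

0.273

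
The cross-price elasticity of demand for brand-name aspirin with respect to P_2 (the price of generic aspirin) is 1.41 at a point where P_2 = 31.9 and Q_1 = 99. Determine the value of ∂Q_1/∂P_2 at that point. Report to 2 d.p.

4.38

ε = (∂Q_1/∂P_2)·(P_2/Q_1) ⇒ ∂Q_1/∂P_2 = ε·Q_1/P_2 = 1.41 × 99/31.9 ≈ 4.38.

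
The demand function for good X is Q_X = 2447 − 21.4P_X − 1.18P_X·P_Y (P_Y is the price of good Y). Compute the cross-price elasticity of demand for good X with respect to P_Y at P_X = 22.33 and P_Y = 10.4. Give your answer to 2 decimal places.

At P_X = 22.33 and P_Y = 10.4: Q_X = 1695.104.
∂Q_X/∂P_Y = -1.18P_X = -1.18(22.33) = -26.3494.
ε = (∂Q_X/∂P_Y)(P_Y/Q_X) = -26.3494 × (10.4/1695.104) ≈ -0.16.
ε < 0: complements.

-0.16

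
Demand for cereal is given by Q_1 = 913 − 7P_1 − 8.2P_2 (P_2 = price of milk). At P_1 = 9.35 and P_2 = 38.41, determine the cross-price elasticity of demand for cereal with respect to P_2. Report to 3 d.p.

At P_1 = 9.35 and P_2 = 38.41: Q_1 = 532.588.
∂Q_1/∂P_2 = -8.2.
ε = (∂Q_1/∂P_2)(P_2/Q_1) = -8.2 × (38.41/532.588) ≈ -0.591.

-0.591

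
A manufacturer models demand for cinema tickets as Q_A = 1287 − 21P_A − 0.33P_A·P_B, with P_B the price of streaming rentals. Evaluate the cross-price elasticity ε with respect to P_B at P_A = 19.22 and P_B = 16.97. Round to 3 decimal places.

-0.139

At P_A = 19.22 and P_B = 16.97: Q_A = 775.746.
∂Q_A/∂P_B = -0.33P_A = -0.33(19.22) = -6.3426.
ε = (∂Q_A/∂P_B)(P_B/Q_A) = -6.3426 × (16.97/775.746) ≈ -0.139.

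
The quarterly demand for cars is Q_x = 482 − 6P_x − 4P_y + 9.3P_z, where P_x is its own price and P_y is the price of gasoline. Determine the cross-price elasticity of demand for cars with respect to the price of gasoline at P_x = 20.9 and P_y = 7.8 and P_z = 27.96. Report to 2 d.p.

-0.05

At P_x = 20.9 and P_y = 7.8 and P_z = 27.96: Q_x = 585.428.
∂Q_x/∂P_y = -4.
ε = (∂Q_x/∂P_y)(P_y/Q_x) = -4 × (7.8/585.428) ≈ -0.05.
Since ε < 0, cars and gasoline are complements.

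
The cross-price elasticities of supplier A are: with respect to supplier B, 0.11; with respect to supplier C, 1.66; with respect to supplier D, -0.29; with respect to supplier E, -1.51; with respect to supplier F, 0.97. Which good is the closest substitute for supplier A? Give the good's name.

Substitutes have ε > 0. Among the positive values, 1.66 (supplier C) is largest.

supplier C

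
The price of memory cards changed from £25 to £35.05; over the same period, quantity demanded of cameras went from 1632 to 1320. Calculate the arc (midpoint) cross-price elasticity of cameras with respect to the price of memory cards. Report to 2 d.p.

-0.63

ΔQ_A = 1320 − 1632 = -312; ΔP_B = 35.05 − 25 = 10.05.
Midpoints: Q̄_A = 1476.0, P̄_B = 30.02.
ε = (ΔQ_A/Q̄_A)/(ΔP_B/P̄_B) = (-312/1476.0)/(10.05/30.02) ≈ -0.63.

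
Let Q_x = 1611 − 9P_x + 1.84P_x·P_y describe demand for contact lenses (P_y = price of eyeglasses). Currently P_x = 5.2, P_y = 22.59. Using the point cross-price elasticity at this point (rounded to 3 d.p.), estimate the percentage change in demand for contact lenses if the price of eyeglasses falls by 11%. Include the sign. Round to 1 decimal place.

-1.3%

At P_x = 5.2, P_y = 22.59: Q_x = 1780.341.
∂Q_x/∂P_y = 1.84P_x = 9.5680.
ε = (∂Q_x/∂P_y)(P_y/Q_x) = 9.5680 × 22.59/1780.341 ≈ 0.121.
%ΔQ_x ≈ ε × %ΔP_y = 0.121 × (-11%) = -1.3%.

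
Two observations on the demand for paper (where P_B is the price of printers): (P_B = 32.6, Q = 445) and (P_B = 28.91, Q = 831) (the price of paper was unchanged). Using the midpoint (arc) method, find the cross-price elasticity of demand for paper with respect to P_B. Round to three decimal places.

ΔQ_A = 831 − 445 = 386; ΔP_B = 28.91 − 32.6 = -3.69.
Midpoints: Q̄_A = 638.0, P̄_B = 30.76.
ε = (ΔQ_A/Q̄_A)/(ΔP_B/P̄_B) = (386/638.0)/(-3.69/30.76) ≈ -5.043.

-5.043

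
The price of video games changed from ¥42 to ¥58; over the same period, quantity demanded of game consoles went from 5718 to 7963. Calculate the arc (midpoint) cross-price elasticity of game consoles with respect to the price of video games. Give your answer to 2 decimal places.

ΔQ_A = 7963 − 5718 = 2245; ΔP_B = 58 − 42 = 16.
Midpoints: Q̄_A = 6840.5, P̄_B = 50.00.
ε = (ΔQ_A/Q̄_A)/(ΔP_B/P̄_B) = (2245/6840.5)/(16/50.00) ≈ 1.03.
ε > 0: game consoles and video games are substitutes.

1.03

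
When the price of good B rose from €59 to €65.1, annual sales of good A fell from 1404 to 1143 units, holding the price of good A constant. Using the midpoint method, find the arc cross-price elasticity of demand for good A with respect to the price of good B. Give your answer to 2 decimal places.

ΔQ_A = 1143 − 1404 = -261; ΔP_B = 65.1 − 59 = 6.1.
Midpoints: Q̄_A = 1273.5, P̄_B = 62.05.
ε = (ΔQ_A/Q̄_A)/(ΔP_B/P̄_B) = (-261/1273.5)/(6.1/62.05) ≈ -2.08.
ε < 0: good A and good B are complements.

-2.08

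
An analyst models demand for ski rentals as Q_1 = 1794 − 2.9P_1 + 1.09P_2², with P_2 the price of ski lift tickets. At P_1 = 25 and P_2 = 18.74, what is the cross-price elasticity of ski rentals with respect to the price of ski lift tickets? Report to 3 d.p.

0.364

At P_1 = 25 and P_2 = 18.74: Q_1 = 2104.294.
∂Q_1/∂P_2 = 2.18P_2 = 2.18(18.74) = 40.8532.
ε = (∂Q_1/∂P_2)(P_2/Q_1) = 40.8532 × (18.74/2104.294) ≈ 0.364.
ε > 0: substitutes.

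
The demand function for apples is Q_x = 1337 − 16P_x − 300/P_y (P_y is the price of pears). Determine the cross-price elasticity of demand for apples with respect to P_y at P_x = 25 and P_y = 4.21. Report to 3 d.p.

At P_x = 25 and P_y = 4.21: Q_x = 865.741.
∂Q_x/∂P_y = 300/P_y² = 16.9261.
ε = (∂Q_x/∂P_y)(P_y/Q_x) = 16.9261 × (4.21/865.741) ≈ 0.082.
ε > 0: substitutes.

0.082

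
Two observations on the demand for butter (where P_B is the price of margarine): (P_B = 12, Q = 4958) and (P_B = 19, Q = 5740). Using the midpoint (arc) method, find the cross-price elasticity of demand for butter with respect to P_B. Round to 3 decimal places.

ΔQ_A = 5740 − 4958 = 782; ΔP_B = 19 − 12 = 7.
Midpoints: Q̄_A = 5349.0, P̄_B = 15.50.
ε = (ΔQ_A/Q̄_A)/(ΔP_B/P̄_B) = (782/5349.0)/(7/15.50) ≈ 0.324.
ε > 0: butter and margarine are substitutes.

0.324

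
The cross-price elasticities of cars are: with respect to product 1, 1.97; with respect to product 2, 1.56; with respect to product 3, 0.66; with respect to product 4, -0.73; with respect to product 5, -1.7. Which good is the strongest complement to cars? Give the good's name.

Complements have ε < 0. The most negative value is -1.7 (product 5).

product 5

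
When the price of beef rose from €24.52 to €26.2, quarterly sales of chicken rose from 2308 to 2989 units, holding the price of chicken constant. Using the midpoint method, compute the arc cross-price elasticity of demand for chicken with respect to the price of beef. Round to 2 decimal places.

ΔQ_A = 2989 − 2308 = 681; ΔP_B = 26.2 − 24.52 = 1.68.
Midpoints: Q̄_A = 2648.5, P̄_B = 25.36.
ε = (ΔQ_A/Q̄_A)/(ΔP_B/P̄_B) = (681/2648.5)/(1.68/25.36) ≈ 3.88.
ε > 0: chicken and beef are substitutes.

3.88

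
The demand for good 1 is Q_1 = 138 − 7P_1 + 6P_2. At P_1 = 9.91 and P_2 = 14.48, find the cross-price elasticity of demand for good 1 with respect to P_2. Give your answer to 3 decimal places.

0.559

At P_1 = 9.91 and P_2 = 14.48: Q_1 = 155.51.
∂Q_1/∂P_2 = 6.
ε = (∂Q_1/∂P_2)(P_2/Q_1) = 6 × (14.48/155.51) ≈ 0.559.
Since ε > 0, good 1 and good 2 are substitutes.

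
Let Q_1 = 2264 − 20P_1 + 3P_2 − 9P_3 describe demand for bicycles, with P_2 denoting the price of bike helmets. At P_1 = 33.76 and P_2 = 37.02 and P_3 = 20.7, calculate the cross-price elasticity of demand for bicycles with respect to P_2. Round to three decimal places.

0.073

At P_1 = 33.76 and P_2 = 37.02 and P_3 = 20.7: Q_1 = 1513.56.
∂Q_1/∂P_2 = 3.
ε = (∂Q_1/∂P_2)(P_2/Q_1) = 3 × (37.02/1513.56) ≈ 0.073.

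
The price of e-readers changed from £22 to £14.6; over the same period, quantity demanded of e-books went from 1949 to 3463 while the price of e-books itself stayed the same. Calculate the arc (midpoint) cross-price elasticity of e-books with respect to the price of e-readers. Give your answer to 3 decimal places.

-1.384

ΔQ_A = 3463 − 1949 = 1514; ΔP_B = 14.6 − 22 = -7.4.
Midpoints: Q̄_A = 2706.0, P̄_B = 18.30.
ε = (ΔQ_A/Q̄_A)/(ΔP_B/P̄_B) = (1514/2706.0)/(-7.4/18.30) ≈ -1.384.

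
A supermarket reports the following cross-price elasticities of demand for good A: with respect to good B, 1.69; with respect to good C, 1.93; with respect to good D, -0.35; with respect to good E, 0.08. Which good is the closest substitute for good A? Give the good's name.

Substitutes have ε > 0. Among the positive values, 1.93 (good C) is largest.

good C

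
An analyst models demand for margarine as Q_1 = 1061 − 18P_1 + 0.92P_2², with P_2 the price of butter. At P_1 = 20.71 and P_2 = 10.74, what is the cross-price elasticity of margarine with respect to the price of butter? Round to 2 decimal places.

At P_1 = 20.71 and P_2 = 10.74: Q_1 = 794.340.
∂Q_1/∂P_2 = 1.84P_2 = 1.84(10.74) = 19.7616.
ε = (∂Q_1/∂P_2)(P_2/Q_1) = 19.7616 × (10.74/794.340) ≈ 0.27.
ε > 0: substitutes.

0.27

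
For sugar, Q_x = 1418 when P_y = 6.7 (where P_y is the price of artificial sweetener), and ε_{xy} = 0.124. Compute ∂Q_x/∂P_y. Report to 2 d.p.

26.24

ε = (∂Q_x/∂P_y)·(P_y/Q_x) ⇒ ∂Q_x/∂P_y = ε·Q_x/P_y = 0.124 × 1418/6.7 ≈ 26.24.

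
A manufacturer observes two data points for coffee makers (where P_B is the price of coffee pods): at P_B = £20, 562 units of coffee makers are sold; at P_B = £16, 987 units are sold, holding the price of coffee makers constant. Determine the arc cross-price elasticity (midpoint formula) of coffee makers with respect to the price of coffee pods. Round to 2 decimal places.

-2.47

ΔQ_A = 987 − 562 = 425; ΔP_B = 16 − 20 = -4.
Midpoints: Q̄_A = 774.5, P̄_B = 18.00.
ε = (ΔQ_A/Q̄_A)/(ΔP_B/P̄_B) = (425/774.5)/(-4/18.00) ≈ -2.47.
ε < 0: coffee makers and coffee pods are complements.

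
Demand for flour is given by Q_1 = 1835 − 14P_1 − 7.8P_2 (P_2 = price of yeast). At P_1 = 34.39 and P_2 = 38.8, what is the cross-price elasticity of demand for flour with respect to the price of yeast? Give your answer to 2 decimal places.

-0.29

At P_1 = 34.39 and P_2 = 38.8: Q_1 = 1050.9.
∂Q_1/∂P_2 = -7.8.
ε = (∂Q_1/∂P_2)(P_2/Q_1) = -7.8 × (38.8/1050.9) ≈ -0.29.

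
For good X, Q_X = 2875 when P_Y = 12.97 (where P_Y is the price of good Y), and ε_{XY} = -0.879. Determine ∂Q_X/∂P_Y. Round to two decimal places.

ε = (∂Q_X/∂P_Y)·(P_Y/Q_X) ⇒ ∂Q_X/∂P_Y = ε·Q_X/P_Y = -0.879 × 2875/12.97 ≈ -194.84.

-194.84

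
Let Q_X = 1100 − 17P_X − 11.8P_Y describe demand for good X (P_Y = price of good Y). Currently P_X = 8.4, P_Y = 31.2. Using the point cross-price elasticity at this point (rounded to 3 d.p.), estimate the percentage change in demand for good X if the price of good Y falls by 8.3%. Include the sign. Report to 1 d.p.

At P_X = 8.4, P_Y = 31.2: Q_X = 589.04.
∂Q_X/∂P_Y = -11.8.
ε = (∂Q_X/∂P_Y)(P_Y/Q_X) = -11.8000 × 31.2/589.04 ≈ -0.625.
%ΔQ_X ≈ ε × %ΔP_Y = -0.625 × (-8.3%) = 5.2%.

5.2%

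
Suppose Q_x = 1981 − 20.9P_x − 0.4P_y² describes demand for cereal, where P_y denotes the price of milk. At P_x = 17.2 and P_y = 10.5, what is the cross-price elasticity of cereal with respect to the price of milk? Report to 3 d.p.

-0.056

At P_x = 17.2 and P_y = 10.5: Q_x = 1577.42.
∂Q_x/∂P_y = -0.8P_y = -0.8(10.5) = -8.4000.
ε = (∂Q_x/∂P_y)(P_y/Q_x) = -8.4000 × (10.5/1577.42) ≈ -0.056.
ε < 0: complements.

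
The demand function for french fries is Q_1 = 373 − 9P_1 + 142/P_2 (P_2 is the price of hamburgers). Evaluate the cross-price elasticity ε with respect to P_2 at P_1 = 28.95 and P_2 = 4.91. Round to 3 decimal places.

At P_1 = 28.95 and P_2 = 4.91: Q_1 = 141.371.
∂Q_1/∂P_2 = −142/P_2² = -5.8901.
ε = (∂Q_1/∂P_2)(P_2/Q_1) = -5.8901 × (4.91/141.371) ≈ -0.205.
ε < 0: complements.

-0.205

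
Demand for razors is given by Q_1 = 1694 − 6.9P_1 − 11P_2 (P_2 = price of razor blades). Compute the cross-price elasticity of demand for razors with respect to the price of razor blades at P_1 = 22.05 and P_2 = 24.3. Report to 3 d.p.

-0.210

At P_1 = 22.05 and P_2 = 24.3: Q_1 = 1274.555.
∂Q_1/∂P_2 = -11.
ε = (∂Q_1/∂P_2)(P_2/Q_1) = -11 × (24.3/1274.555) ≈ -0.210.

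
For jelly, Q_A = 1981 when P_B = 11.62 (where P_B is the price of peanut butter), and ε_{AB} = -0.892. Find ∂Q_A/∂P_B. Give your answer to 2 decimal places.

ε = (∂Q_A/∂P_B)·(P_B/Q_A) ⇒ ∂Q_A/∂P_B = ε·Q_A/P_B = -0.892 × 1981/11.62 ≈ -152.07.

-152.07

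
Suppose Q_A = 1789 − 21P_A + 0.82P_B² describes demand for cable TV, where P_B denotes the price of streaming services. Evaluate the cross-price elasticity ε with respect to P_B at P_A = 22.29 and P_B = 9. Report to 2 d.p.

At P_A = 22.29 and P_B = 9: Q_A = 1387.33.
∂Q_A/∂P_B = 1.64P_B = 1.64(9) = 14.7600.
ε = (∂Q_A/∂P_B)(P_B/Q_A) = 14.7600 × (9/1387.33) ≈ 0.10.
ε > 0: substitutes.

0.10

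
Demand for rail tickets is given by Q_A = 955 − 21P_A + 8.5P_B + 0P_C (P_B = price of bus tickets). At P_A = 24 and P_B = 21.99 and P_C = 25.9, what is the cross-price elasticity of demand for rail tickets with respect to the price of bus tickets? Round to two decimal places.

At P_A = 24 and P_B = 21.99 and P_C = 25.9: Q_A = 637.915.
∂Q_A/∂P_B = 8.5.
ε = (∂Q_A/∂P_B)(P_B/Q_A) = 8.5 × (21.99/637.915) ≈ 0.29.
Since ε > 0, rail tickets and bus tickets are substitutes.

0.29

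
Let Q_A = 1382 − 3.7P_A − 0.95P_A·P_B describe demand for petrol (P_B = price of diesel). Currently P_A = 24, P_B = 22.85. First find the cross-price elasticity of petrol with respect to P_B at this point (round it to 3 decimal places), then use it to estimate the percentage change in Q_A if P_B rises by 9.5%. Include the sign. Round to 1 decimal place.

At P_A = 24, P_B = 22.85: Q_A = 772.22.
∂Q_A/∂P_B = -0.95P_A = -22.8000.
ε = (∂Q_A/∂P_B)(P_B/Q_A) = -22.8000 × 22.85/772.22 ≈ -0.675.
%ΔQ_A ≈ ε × %ΔP_B = -0.675 × (9.5%) = -6.4%.

-6.4%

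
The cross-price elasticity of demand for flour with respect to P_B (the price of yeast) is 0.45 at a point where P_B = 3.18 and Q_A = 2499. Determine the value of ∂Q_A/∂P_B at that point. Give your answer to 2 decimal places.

353.63

ε = (∂Q_A/∂P_B)·(P_B/Q_A) ⇒ ∂Q_A/∂P_B = ε·Q_A/P_B = 0.45 × 2499/3.18 ≈ 353.63.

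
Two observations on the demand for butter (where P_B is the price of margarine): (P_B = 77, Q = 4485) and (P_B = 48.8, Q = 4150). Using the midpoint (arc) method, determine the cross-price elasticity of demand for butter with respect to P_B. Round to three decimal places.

0.173

ΔQ_A = 4150 − 4485 = -335; ΔP_B = 48.8 − 77 = -28.2.
Midpoints: Q̄_A = 4317.5, P̄_B = 62.90.
ε = (ΔQ_A/Q̄_A)/(ΔP_B/P̄_B) = (-335/4317.5)/(-28.2/62.90) ≈ 0.173.
ε > 0: butter and margarine are substitutes.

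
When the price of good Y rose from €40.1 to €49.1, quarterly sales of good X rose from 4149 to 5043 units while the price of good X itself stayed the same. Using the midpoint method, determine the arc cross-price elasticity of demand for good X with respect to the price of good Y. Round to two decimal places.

0.96

ΔQ_X = 5043 − 4149 = 894; ΔP_Y = 49.1 − 40.1 = 9.
Midpoints: Q̄_X = 4596.0, P̄_Y = 44.60.
ε = (ΔQ_X/Q̄_X)/(ΔP_Y/P̄_Y) = (894/4596.0)/(9/44.60) ≈ 0.96.
ε > 0: good X and good Y are substitutes.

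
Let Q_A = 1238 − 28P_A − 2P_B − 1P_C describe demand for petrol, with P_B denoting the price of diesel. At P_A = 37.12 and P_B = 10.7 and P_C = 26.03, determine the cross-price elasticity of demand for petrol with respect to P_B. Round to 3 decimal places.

-0.142

At P_A = 37.12 and P_B = 10.7 and P_C = 26.03: Q_A = 151.21.
∂Q_A/∂P_B = -2.
ε = (∂Q_A/∂P_B)(P_B/Q_A) = -2 × (10.7/151.21) ≈ -0.142.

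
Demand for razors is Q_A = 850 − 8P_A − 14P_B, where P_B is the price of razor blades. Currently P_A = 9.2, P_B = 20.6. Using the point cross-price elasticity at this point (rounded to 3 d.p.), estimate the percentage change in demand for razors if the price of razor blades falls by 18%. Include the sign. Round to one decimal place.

10.6%

At P_A = 9.2, P_B = 20.6: Q_A = 488.
∂Q_A/∂P_B = -14.
ε = (∂Q_A/∂P_B)(P_B/Q_A) = -14.0000 × 20.6/488 ≈ -0.591.
%ΔQ_A ≈ ε × %ΔP_B = -0.591 × (-18%) = 10.6%.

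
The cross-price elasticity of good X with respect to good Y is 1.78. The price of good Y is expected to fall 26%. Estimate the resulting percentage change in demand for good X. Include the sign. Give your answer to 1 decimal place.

-46.3%

%ΔQ ≈ ε × %ΔP of good Y = 1.78 × (-26%) = -46.3%.
Demand for good X falls by about 46.3%.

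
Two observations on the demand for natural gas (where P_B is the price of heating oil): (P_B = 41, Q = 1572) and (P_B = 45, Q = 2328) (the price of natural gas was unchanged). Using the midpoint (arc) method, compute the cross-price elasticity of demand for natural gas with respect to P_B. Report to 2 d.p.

4.17

ΔQ_A = 2328 − 1572 = 756; ΔP_B = 45 − 41 = 4.
Midpoints: Q̄_A = 1950.0, P̄_B = 43.00.
ε = (ΔQ_A/Q̄_A)/(ΔP_B/P̄_B) = (756/1950.0)/(4/43.00) ≈ 4.17.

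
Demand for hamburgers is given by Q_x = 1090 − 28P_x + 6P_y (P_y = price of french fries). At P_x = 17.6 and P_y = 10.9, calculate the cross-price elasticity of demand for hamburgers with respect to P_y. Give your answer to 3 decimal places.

At P_x = 17.6 and P_y = 10.9: Q_x = 662.6.
∂Q_x/∂P_y = 6.
ε = (∂Q_x/∂P_y)(P_y/Q_x) = 6 × (10.9/662.6) ≈ 0.099.
Since ε > 0, hamburgers and french fries are substitutes.

0.099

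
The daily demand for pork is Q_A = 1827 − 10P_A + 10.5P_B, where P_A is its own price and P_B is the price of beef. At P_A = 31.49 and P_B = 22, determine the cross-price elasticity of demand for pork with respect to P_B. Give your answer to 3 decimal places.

0.133

At P_A = 31.49 and P_B = 22: Q_A = 1743.1.
∂Q_A/∂P_B = 10.5.
ε = (∂Q_A/∂P_B)(P_B/Q_A) = 10.5 × (22/1743.1) ≈ 0.133.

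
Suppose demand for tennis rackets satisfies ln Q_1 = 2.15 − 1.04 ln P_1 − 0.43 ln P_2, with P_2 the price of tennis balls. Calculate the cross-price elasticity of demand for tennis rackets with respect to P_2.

In a log-linear (constant-elasticity) demand function, the coefficient on ln P_2 is the cross-price elasticity.
ε = -0.43. Negative, so tennis rackets and tennis balls are complements.

-0.43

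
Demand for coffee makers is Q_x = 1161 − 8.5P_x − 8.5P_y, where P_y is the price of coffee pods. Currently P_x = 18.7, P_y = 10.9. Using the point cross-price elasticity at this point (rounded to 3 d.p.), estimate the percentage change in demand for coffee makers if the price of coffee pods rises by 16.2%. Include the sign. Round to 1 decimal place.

At P_x = 18.7, P_y = 10.9: Q_x = 909.4.
∂Q_x/∂P_y = -8.5.
ε = (∂Q_x/∂P_y)(P_y/Q_x) = -8.5000 × 10.9/909.4 ≈ -0.102.
%ΔQ_x ≈ ε × %ΔP_y = -0.102 × (16.2%) = -1.7%.

-1.7%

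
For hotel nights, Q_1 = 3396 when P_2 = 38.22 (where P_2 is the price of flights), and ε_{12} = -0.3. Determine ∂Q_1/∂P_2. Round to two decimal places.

-26.66

ε = (∂Q_1/∂P_2)·(P_2/Q_1) ⇒ ∂Q_1/∂P_2 = ε·Q_1/P_2 = -0.3 × 3396/38.22 ≈ -26.66.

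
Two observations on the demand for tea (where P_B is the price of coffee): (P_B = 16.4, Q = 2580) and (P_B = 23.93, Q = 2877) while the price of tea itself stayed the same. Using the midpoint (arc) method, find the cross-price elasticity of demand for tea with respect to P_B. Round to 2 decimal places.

0.29

ΔQ_A = 2877 − 2580 = 297; ΔP_B = 23.93 − 16.4 = 7.53.
Midpoints: Q̄_A = 2728.5, P̄_B = 20.16.
ε = (ΔQ_A/Q̄_A)/(ΔP_B/P̄_B) = (297/2728.5)/(7.53/20.16) ≈ 0.29.
ε > 0: tea and coffee are substitutes.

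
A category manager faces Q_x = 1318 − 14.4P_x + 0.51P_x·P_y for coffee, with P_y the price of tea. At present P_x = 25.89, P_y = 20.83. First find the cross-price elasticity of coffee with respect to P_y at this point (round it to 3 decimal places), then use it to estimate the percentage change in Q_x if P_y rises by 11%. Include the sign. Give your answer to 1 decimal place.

At P_x = 25.89, P_y = 20.83: Q_x = 1220.221.
∂Q_x/∂P_y = 0.51P_x = 13.2039.
ε = (∂Q_x/∂P_y)(P_y/Q_x) = 13.2039 × 20.83/1220.221 ≈ 0.225.
%ΔQ_x ≈ ε × %ΔP_y = 0.225 × (11%) = 2.5%.

2.5%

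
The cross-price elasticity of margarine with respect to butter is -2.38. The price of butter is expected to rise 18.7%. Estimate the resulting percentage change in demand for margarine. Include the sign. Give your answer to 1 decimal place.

%ΔQ ≈ ε × %ΔP of butter = -2.38 × (18.7%) = -44.5%.
Demand for margarine falls by about 44.5%.

-44.5%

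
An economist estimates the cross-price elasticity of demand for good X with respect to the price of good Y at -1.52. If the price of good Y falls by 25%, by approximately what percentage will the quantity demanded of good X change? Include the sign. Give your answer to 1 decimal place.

%ΔQ ≈ ε × %ΔP of good Y = -1.52 × (-25%) = 38.0%.

38.0%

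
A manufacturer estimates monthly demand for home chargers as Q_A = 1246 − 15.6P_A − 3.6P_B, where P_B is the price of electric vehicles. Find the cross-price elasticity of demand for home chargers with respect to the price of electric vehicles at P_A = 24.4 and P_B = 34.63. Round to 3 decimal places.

At P_A = 24.4 and P_B = 34.63: Q_A = 740.692.
∂Q_A/∂P_B = -3.6.
ε = (∂Q_A/∂P_B)(P_B/Q_A) = -3.6 × (34.63/740.692) ≈ -0.168.

-0.168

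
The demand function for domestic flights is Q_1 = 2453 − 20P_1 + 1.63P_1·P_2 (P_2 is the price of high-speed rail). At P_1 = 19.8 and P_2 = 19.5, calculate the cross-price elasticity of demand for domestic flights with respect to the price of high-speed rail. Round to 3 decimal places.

At P_1 = 19.8 and P_2 = 19.5: Q_1 = 2686.343.
∂Q_1/∂P_2 = 1.63P_1 = 1.63(19.8) = 32.2740.
ε = (∂Q_1/∂P_2)(P_2/Q_1) = 32.2740 × (19.5/2686.343) ≈ 0.234.
ε > 0: substitutes.

0.234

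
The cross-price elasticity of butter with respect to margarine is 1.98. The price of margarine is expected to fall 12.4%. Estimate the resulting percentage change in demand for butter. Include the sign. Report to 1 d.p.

-24.6%

%ΔQ ≈ ε × %ΔP of margarine = 1.98 × (-12.4%) = -24.6%.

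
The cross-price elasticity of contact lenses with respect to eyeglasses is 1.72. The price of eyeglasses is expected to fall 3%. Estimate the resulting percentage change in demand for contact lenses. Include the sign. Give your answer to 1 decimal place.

%ΔQ ≈ ε × %ΔP of eyeglasses = 1.72 × (-3%) = -5.2%.

-5.2%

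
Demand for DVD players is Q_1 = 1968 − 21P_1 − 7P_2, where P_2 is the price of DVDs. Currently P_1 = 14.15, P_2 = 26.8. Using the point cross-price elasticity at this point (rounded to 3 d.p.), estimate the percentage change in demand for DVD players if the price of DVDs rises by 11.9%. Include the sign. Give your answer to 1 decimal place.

-1.5%

At P_1 = 14.15, P_2 = 26.8: Q_1 = 1483.25.
∂Q_1/∂P_2 = -7.
ε = (∂Q_1/∂P_2)(P_2/Q_1) = -7.0000 × 26.8/1483.25 ≈ -0.126.
%ΔQ_1 ≈ ε × %ΔP_2 = -0.126 × (11.9%) = -1.5%.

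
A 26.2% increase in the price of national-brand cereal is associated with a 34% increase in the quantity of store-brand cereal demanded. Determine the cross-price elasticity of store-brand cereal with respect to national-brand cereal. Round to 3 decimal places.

1.298

ε = (%ΔQ of store-brand cereal) / (%ΔP of national-brand cereal) = (34%) / (26.2%) ≈ 1.298.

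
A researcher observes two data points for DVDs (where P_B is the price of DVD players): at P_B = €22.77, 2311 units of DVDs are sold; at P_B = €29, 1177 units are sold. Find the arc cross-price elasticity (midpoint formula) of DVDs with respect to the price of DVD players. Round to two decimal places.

-2.70

ΔQ_A = 1177 − 2311 = -1134; ΔP_B = 29 − 22.77 = 6.23.
Midpoints: Q̄_A = 1744.0, P̄_B = 25.88.
ε = (ΔQ_A/Q̄_A)/(ΔP_B/P̄_B) = (-1134/1744.0)/(6.23/25.88) ≈ -2.70.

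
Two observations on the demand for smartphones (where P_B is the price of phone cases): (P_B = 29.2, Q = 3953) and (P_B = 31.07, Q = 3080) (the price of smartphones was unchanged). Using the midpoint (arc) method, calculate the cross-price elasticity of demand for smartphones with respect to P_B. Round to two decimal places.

-4.00

ΔQ_A = 3080 − 3953 = -873; ΔP_B = 31.07 − 29.2 = 1.87.
Midpoints: Q̄_A = 3516.5, P̄_B = 30.13.
ε = (ΔQ_A/Q̄_A)/(ΔP_B/P̄_B) = (-873/3516.5)/(1.87/30.13) ≈ -4.00.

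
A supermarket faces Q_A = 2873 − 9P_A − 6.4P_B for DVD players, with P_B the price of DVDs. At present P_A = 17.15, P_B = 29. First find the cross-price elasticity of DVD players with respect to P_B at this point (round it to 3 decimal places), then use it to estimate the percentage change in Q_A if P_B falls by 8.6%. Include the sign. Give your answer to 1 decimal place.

0.6%

At P_A = 17.15, P_B = 29: Q_A = 2533.05.
∂Q_A/∂P_B = -6.4.
ε = (∂Q_A/∂P_B)(P_B/Q_A) = -6.4000 × 29/2533.05 ≈ -0.073.
%ΔQ_A ≈ ε × %ΔP_B = -0.073 × (-8.6%) = 0.6%.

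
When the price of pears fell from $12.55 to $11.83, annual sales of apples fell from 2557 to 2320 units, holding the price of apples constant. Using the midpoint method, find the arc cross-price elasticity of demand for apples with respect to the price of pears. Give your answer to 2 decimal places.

ΔQ_A = 2320 − 2557 = -237; ΔP_B = 11.83 − 12.55 = -0.72.
Midpoints: Q̄_A = 2438.5, P̄_B = 12.19.
ε = (ΔQ_A/Q̄_A)/(ΔP_B/P̄_B) = (-237/2438.5)/(-0.72/12.19) ≈ 1.65.

1.65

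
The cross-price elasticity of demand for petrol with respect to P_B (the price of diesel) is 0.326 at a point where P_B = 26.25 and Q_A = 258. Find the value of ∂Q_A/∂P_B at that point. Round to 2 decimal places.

3.20

ε = (∂Q_A/∂P_B)·(P_B/Q_A) ⇒ ∂Q_A/∂P_B = ε·Q_A/P_B = 0.326 × 258/26.25 ≈ 3.20.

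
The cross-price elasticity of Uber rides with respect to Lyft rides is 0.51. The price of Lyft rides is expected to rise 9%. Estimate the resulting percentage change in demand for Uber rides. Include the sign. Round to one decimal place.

%ΔQ ≈ ε × %ΔP of Lyft rides = 0.51 × (9%) = 4.6%.

4.6%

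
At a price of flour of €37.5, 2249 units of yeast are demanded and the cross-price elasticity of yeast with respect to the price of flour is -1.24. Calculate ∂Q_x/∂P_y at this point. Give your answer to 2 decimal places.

ε = (∂Q_x/∂P_y)·(P_y/Q_x) ⇒ ∂Q_x/∂P_y = ε·Q_x/P_y = -1.24 × 2249/37.5 ≈ -74.37.

-74.37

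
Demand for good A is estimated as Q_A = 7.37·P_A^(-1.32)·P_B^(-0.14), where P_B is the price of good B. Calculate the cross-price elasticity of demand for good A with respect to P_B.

-0.14

In a log-linear (constant-elasticity) demand function, the coefficient on the exponent of P_B is the cross-price elasticity.
ε = -0.14. Negative, so good A and good B are complements.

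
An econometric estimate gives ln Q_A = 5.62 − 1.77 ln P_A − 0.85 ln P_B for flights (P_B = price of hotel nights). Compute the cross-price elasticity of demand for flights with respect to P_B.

-0.85

In a log-linear (constant-elasticity) demand function, the coefficient on ln P_B is the cross-price elasticity.
ε = -0.85. Negative, so flights and hotel nights are complements.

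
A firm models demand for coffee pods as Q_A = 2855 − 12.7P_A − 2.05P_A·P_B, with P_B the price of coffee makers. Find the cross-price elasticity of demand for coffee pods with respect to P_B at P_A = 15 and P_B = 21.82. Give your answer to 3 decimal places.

-0.337

At P_A = 15 and P_B = 21.82: Q_A = 1993.535.
∂Q_A/∂P_B = -2.05P_A = -2.05(15) = -30.7500.
ε = (∂Q_A/∂P_B)(P_B/Q_A) = -30.7500 × (21.82/1993.535) ≈ -0.337.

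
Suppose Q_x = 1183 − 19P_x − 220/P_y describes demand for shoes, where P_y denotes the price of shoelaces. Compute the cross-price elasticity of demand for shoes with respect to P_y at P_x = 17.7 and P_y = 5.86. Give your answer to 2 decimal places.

At P_x = 17.7 and P_y = 5.86: Q_x = 809.157.
∂Q_x/∂P_y = 220/P_y² = 6.4066.
ε = (∂Q_x/∂P_y)(P_y/Q_x) = 6.4066 × (5.86/809.157) ≈ 0.05.
ε > 0: substitutes.

0.05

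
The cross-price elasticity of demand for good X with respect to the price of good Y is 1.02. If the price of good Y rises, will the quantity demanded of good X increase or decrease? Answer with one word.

increase

ε > 0 and the price of good Y rises, so the quantity of good X moves in the same direction: it increases.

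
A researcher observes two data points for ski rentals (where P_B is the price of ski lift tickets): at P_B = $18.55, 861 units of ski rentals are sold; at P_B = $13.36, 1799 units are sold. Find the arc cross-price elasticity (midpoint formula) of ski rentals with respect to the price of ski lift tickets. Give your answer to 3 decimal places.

-2.168

ΔQ_A = 1799 − 861 = 938; ΔP_B = 13.36 − 18.55 = -5.19.
Midpoints: Q̄_A = 1330.0, P̄_B = 15.96.
ε = (ΔQ_A/Q̄_A)/(ΔP_B/P̄_B) = (938/1330.0)/(-5.19/15.96) ≈ -2.168.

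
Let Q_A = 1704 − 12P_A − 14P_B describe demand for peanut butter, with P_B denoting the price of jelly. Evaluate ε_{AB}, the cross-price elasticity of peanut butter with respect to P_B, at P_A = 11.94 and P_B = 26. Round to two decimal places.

-0.30

At P_A = 11.94 and P_B = 26: Q_A = 1196.72.
∂Q_A/∂P_B = -14.
ε = (∂Q_A/∂P_B)(P_B/Q_A) = -14 × (26/1196.72) ≈ -0.30.
Since ε < 0, peanut butter and jelly are complements.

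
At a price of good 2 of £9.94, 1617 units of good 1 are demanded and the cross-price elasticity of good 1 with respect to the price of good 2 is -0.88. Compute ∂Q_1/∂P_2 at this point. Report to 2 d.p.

-143.15

ε = (∂Q_1/∂P_2)·(P_2/Q_1) ⇒ ∂Q_1/∂P_2 = ε·Q_1/P_2 = -0.88 × 1617/9.94 ≈ -143.15.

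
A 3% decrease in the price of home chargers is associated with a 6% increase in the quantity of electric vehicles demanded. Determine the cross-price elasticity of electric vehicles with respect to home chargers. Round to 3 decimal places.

ε = (%ΔQ of electric vehicles) / (%ΔP of home chargers) = (6%) / (-3%) ≈ -2.000.
Negative cross-price elasticity: complements.

-2.000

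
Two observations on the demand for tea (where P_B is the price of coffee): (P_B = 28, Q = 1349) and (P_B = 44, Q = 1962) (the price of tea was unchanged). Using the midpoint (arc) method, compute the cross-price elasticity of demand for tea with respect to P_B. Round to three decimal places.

0.833

ΔQ_A = 1962 − 1349 = 613; ΔP_B = 44 − 28 = 16.
Midpoints: Q̄_A = 1655.5, P̄_B = 36.00.
ε = (ΔQ_A/Q̄_A)/(ΔP_B/P̄_B) = (613/1655.5)/(16/36.00) ≈ 0.833.
ε > 0: tea and coffee are substitutes.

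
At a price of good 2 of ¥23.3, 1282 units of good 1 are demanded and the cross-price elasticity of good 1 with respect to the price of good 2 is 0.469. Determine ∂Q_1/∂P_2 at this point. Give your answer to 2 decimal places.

ε = (∂Q_1/∂P_2)·(P_2/Q_1) ⇒ ∂Q_1/∂P_2 = ε·Q_1/P_2 = 0.469 × 1282/23.3 ≈ 25.81.

25.81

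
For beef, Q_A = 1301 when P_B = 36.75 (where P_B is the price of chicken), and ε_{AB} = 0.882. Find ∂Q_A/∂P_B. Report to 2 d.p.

31.22

ε = (∂Q_A/∂P_B)·(P_B/Q_A) ⇒ ∂Q_A/∂P_B = ε·Q_A/P_B = 0.882 × 1301/36.75 ≈ 31.22.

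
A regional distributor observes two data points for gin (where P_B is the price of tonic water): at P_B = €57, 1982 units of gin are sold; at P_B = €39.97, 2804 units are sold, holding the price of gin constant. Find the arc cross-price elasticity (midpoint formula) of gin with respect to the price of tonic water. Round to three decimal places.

ΔQ_A = 2804 − 1982 = 822; ΔP_B = 39.97 − 57 = -17.03.
Midpoints: Q̄_A = 2393.0, P̄_B = 48.48.
ε = (ΔQ_A/Q̄_A)/(ΔP_B/P̄_B) = (822/2393.0)/(-17.03/48.48) ≈ -0.978.
ε < 0: gin and tonic water are complements.

-0.978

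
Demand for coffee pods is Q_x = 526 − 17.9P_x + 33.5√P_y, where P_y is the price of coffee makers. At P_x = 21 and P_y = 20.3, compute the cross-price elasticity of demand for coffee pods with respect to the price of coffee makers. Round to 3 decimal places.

At P_x = 21 and P_y = 20.3: Q_x = 301.036.
∂Q_x/∂P_y = 33.5/(2√P_y) = 33.5/(2√20.3) = 3.7176.
ε = (∂Q_x/∂P_y)(P_y/Q_x) = 3.7176 × (20.3/301.036) ≈ 0.251.

0.251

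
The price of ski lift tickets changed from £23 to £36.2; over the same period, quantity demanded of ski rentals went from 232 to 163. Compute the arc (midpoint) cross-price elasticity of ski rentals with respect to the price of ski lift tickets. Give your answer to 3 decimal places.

ΔQ_A = 163 − 232 = -69; ΔP_B = 36.2 − 23 = 13.2.
Midpoints: Q̄_A = 197.5, P̄_B = 29.60.
ε = (ΔQ_A/Q̄_A)/(ΔP_B/P̄_B) = (-69/197.5)/(13.2/29.60) ≈ -0.783.
ε < 0: ski rentals and ski lift tickets are complements.

-0.783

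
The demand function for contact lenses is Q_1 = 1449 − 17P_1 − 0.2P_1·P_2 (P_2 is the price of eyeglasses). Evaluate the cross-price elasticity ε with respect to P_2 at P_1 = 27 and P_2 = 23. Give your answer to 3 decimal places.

-0.143

At P_1 = 27 and P_2 = 23: Q_1 = 865.8.
∂Q_1/∂P_2 = -0.2P_1 = -0.2(27) = -5.4000.
ε = (∂Q_1/∂P_2)(P_2/Q_1) = -5.4000 × (23/865.8) ≈ -0.143.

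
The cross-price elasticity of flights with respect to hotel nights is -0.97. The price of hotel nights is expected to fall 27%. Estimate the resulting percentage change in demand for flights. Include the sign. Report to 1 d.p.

%ΔQ ≈ ε × %ΔP of hotel nights = -0.97 × (-27%) = 26.2%.
Demand for flights rises by about 26.2%.

26.2%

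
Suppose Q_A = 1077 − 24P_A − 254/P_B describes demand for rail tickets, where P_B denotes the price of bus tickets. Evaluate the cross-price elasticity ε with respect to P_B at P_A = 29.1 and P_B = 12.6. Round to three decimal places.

0.056

At P_A = 29.1 and P_B = 12.6: Q_A = 358.441.
∂Q_A/∂P_B = 254/P_B² = 1.5999.
ε = (∂Q_A/∂P_B)(P_B/Q_A) = 1.5999 × (12.6/358.441) ≈ 0.056.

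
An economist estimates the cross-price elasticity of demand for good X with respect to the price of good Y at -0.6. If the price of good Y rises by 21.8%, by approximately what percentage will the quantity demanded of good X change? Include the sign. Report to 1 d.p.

%ΔQ ≈ ε × %ΔP of good Y = -0.6 × (21.8%) = -13.1%.

-13.1%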